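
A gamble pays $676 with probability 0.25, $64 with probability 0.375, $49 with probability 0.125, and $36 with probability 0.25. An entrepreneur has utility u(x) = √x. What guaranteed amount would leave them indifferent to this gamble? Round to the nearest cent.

$141.02

E[u] = 0.25·√676 + 0.375·√64 + 0.125·√49 + 0.25·√36 = 0.25·26 + 0.375·8 + 0.125·7 + 0.25·6 = 11.875
CE = (11.875)² = 141.015625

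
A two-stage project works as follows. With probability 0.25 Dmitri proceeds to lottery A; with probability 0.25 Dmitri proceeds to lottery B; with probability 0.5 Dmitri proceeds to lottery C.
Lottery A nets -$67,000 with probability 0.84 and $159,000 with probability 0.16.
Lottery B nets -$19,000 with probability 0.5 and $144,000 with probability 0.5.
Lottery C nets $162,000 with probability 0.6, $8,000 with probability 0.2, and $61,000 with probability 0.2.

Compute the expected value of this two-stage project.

EV(A) = 0.84 × (-67000) + 0.16 × 159000 = -56280 + 25440 = -30840
EV(B) = 0.5 × (-19000) + 0.5 × 144000 = -9500 + 72000 = 62500
EV(C) = 0.6 × 162000 + 0.2 × 8000 + 0.2 × 61000 = 97200 + 1600 + 12200 = 111000
Overall = 0.25 × (-30840) + 0.25 × 62500 + 0.5 × 111000 = -7710 + 15625 + 55500 = 63415

$63,415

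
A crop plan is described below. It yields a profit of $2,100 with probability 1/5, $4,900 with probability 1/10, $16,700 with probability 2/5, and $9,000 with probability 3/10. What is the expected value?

$10,290

EV = 1/5 × 2100 + 1/10 × 4900 + 2/5 × 16700 + 3/10 × 9000 = 420 + 490 + 6680 + 2700 = 10290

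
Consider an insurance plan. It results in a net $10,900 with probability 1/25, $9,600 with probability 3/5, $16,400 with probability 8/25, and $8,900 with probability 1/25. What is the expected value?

$11,800

EV = 1/25 × 10900 + 3/5 × 9600 + 8/25 × 16400 + 1/25 × 8900 = 436 + 5760 + 5248 + 356 = 11800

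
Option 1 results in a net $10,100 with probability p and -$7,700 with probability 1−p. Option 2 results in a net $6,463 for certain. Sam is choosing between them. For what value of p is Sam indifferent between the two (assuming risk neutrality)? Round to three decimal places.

p = 0.796

p·10100 + (1−p)·(-7700) = 6463
17800p − 7700 = 6463
p = (6463 + 7700) / 17800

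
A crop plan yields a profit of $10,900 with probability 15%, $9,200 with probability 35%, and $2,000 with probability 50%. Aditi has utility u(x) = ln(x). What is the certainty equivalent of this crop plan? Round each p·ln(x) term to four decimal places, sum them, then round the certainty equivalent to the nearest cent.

$4,400.18

E[u] = 0.15·ln(10900) + 0.35·ln(9200) + 0.5·ln(2000) = 1.3945 + 3.1944 + 3.8005 = 8.3894
CE = e^8.3894 ≈ 4400.18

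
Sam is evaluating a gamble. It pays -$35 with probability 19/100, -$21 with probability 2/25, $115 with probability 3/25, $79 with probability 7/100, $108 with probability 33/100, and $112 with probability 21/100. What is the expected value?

EV = 19/100 × (-35) + 2/25 × (-21) + 3/25 × 115 + 7/100 × 79 + 33/100 × 108 + 21/100 × 112 = -6.65 − 1.68 + 13.8 + 5.53 + 35.64 + 23.52 = 70.16

$70.16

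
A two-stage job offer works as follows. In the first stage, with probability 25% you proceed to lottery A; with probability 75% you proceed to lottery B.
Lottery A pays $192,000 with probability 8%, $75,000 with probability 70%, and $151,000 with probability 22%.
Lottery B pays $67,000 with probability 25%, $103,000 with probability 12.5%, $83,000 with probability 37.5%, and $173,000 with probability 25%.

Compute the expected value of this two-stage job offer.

EV(A) = 0.08 × 192000 + 0.7 × 75000 + 0.22 × 151000 = 15360 + 52500 + 33220 = 101080
EV(B) = 0.25 × 67000 + 0.125 × 103000 + 0.375 × 83000 + 0.25 × 173000 = 16750 + 12875 + 31125 + 43250 = 104000
Overall = 0.25 × 101080 + 0.75 × 104000 = 25270 + 78000 = 103270

$103,270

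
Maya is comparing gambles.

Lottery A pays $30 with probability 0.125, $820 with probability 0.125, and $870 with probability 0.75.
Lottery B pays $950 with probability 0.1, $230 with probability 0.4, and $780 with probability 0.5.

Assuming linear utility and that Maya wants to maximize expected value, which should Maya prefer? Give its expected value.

Lottery A ($758.75)

Lottery A = 0.125 × 30 + 0.125 × 820 + 0.75 × 870 = 3.75 + 102.5 + 652.5 = 758.75
Lottery B = 0.1 × 950 + 0.4 × 230 + 0.5 × 780 = 95 + 92 + 390 = 577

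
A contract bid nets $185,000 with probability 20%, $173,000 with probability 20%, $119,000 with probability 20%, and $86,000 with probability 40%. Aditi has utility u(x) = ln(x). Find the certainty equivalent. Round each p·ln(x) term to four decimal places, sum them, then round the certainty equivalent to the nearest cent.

E[u] = 0.2·ln(185000) + 0.2·ln(173000) + 0.2·ln(119000) + 0.4·ln(86000) = 2.4256 + 2.4122 + 2.3374 + 4.5448 = 11.7200
CE = e^11.7200 ≈ 123007.43

$123,007.43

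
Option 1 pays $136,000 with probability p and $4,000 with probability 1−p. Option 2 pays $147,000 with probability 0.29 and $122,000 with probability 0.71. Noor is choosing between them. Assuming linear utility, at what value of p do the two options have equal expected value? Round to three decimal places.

p = 0.949

EV(Option 2) = 0.29 × 147000 + 0.71 × 122000 = 42630 + 86620 = 129250
p·136000 + (1−p)·4000 = 129250
132000p + 4000 = 129250
p = (129250 − 4000) / 132000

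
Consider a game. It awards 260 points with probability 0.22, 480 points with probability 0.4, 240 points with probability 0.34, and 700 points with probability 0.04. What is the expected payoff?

358.8 points

EV = 0.22 × 260 + 0.4 × 480 + 0.34 × 240 + 0.04 × 700 = 57.2 + 192 + 81.6 + 28 = 358.8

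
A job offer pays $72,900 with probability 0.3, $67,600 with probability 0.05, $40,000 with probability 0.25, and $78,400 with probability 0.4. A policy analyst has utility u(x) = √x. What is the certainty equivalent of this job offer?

E[u] = 0.3·√72900 + 0.05·√67600 + 0.25·√40000 + 0.4·√78400 = 0.3·270 + 0.05·260 + 0.25·200 + 0.4·280 = 256
CE = (256)² = 65536

$65,536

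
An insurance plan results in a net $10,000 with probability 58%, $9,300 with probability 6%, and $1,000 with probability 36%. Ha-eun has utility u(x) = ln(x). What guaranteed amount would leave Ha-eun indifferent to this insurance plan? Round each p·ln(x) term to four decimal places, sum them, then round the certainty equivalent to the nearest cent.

E[u] = 0.58·ln(10000) + 0.06·ln(9300) + 0.36·ln(1000) = 5.3420 + 0.5483 + 2.4868 = 8.3771
CE = e^8.3771 ≈ 4346.39

$4,346.39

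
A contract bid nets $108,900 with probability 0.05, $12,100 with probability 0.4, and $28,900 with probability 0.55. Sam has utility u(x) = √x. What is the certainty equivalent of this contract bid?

$23,716

E[u] = 0.05·√108900 + 0.4·√12100 + 0.55·√28900 = 0.05·330 + 0.4·110 + 0.55·170 = 154
CE = (154)² = 23716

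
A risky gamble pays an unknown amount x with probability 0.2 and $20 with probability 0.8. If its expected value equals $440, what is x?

x = $2,120

0.2·x + 0.8·20 = 440
0.2·x = 440 − 16 = 424
x = 424 / 0.2 = 2120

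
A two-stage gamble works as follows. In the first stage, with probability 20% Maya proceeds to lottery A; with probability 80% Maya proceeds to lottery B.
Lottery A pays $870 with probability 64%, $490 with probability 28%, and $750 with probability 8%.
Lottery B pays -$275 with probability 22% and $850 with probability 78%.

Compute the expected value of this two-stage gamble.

EV(A) = 0.64 × 870 + 0.28 × 490 + 0.08 × 750 = 556.8 + 137.2 + 60 = 754
EV(B) = 0.22 × (-275) + 0.78 × 850 = -60.5 + 663 = 602.5
Overall = 0.2 × 754 + 0.8 × 602.5 = 150.8 + 482 = 632.8

$632.80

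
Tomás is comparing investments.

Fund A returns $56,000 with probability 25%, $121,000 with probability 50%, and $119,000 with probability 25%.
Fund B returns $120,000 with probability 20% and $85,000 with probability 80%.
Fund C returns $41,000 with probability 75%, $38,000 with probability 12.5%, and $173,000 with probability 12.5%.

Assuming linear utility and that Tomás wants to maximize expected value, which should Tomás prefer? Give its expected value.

Fund A = 0.25 × 56000 + 0.5 × 121000 + 0.25 × 119000 = 14000 + 60500 + 29750 = 104250
Fund B = 0.2 × 120000 + 0.8 × 85000 = 24000 + 68000 = 92000
Fund C = 0.75 × 41000 + 0.125 × 38000 + 0.125 × 173000 = 30750 + 4750 + 21625 = 57125

Fund A ($104,250)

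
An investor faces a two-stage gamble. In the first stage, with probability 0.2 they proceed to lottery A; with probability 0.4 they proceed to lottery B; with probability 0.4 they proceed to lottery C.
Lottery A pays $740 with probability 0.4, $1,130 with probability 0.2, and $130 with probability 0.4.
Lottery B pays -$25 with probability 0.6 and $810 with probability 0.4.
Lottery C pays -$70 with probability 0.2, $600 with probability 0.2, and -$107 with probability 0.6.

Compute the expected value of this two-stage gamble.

EV(A) = 0.4 × 740 + 0.2 × 1130 + 0.4 × 130 = 296 + 226 + 52 = 574
EV(B) = 0.6 × (-25) + 0.4 × 810 = -15 + 324 = 309
EV(C) = 0.2 × (-70) + 0.2 × 600 + 0.6 × (-107) = -14 + 120 − 64.2 = 41.8
Overall = 0.2 × 574 + 0.4 × 309 + 0.4 × 41.8 = 114.8 + 123.6 + 16.72 = 255.12

$255.12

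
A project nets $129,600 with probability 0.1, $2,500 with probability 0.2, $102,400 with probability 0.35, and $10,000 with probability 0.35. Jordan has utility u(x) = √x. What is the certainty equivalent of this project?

$37,249

E[u] = 0.1·√129600 + 0.2·√2500 + 0.35·√102400 + 0.35·√10000 = 0.1·360 + 0.2·50 + 0.35·320 + 0.35·100 = 193
CE = (193)² = 37249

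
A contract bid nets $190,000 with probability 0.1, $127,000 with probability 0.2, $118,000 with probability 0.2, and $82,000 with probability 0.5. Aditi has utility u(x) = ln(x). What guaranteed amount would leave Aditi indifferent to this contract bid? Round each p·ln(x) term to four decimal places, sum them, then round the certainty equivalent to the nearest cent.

$104,694.30

E[u] = 0.1·ln(190000) + 0.2·ln(127000) + 0.2·ln(118000) + 0.5·ln(82000) = 1.2155 + 2.3504 + 2.3357 + 5.6572 = 11.5588
CE = e^11.5588 ≈ 104694.30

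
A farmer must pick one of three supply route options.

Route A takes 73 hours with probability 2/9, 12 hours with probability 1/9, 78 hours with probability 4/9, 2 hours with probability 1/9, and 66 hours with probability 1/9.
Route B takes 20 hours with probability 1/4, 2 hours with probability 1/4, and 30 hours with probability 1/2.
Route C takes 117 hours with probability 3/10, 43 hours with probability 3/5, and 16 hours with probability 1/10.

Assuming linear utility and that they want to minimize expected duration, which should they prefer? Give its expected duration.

Route B (20.5 hours)

Route A = 2/9 × 73 + 1/9 × 12 + 4/9 × 78 + 1/9 × 2 + 1/9 × 66 = 16.2222 + 1.3333 + 34.6667 + 0.2222 + 7.3333 = 59.7778
Route B = 1/4 × 20 + 1/4 × 2 + 1/2 × 30 = 5 + 0.5 + 15 = 20.5
Route C = 3/10 × 117 + 3/5 × 43 + 1/10 × 16 = 35.1 + 25.8 + 1.6 = 62.5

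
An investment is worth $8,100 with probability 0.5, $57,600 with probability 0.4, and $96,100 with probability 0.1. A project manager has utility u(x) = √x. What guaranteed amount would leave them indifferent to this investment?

$29,584

E[u] = 0.5·√8100 + 0.4·√57600 + 0.1·√96100 = 0.5·90 + 0.4·240 + 0.1·310 = 172
CE = (172)² = 29584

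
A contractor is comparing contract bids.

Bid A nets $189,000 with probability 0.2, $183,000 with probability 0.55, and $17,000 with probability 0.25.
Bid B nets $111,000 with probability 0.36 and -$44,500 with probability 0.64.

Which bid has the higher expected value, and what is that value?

Bid A ($142,700)

Bid A = 0.2 × 189000 + 0.55 × 183000 + 0.25 × 17000 = 37800 + 100650 + 4250 = 142700
Bid B = 0.36 × 111000 + 0.64 × (-44500) = 39960 − 28480 = 11480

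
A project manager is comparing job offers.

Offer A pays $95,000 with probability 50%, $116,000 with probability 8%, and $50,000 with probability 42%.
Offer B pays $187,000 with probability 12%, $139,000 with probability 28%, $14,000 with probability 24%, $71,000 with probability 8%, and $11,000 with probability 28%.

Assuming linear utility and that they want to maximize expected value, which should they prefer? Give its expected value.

Offer A ($77,780)

Offer A = 0.5 × 95000 + 0.08 × 116000 + 0.42 × 50000 = 47500 + 9280 + 21000 = 77780
Offer B = 0.12 × 187000 + 0.28 × 139000 + 0.24 × 14000 + 0.08 × 71000 + 0.28 × 11000 = 22440 + 38920 + 3360 + 5680 + 3080 = 73480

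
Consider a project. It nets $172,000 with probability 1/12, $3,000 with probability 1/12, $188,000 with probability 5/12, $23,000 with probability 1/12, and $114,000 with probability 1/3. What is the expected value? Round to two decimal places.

EV = 1/12 × 172000 + 1/12 × 3000 + 5/12 × 188000 + 1/12 × 23000 + 1/3 × 114000 = 14333.3333 + 250 + 78333.3333 + 1916.6667 + 38000 = 132833.3333

$132,833.33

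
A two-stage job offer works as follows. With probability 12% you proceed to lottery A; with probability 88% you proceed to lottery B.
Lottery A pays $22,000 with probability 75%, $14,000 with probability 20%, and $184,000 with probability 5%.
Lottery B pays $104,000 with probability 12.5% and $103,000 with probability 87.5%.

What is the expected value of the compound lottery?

EV(A) = 0.75 × 22000 + 0.2 × 14000 + 0.05 × 184000 = 16500 + 2800 + 9200 = 28500
EV(B) = 0.125 × 104000 + 0.875 × 103000 = 13000 + 90125 = 103125
Overall = 0.12 × 28500 + 0.88 × 103125 = 3420 + 90750 = 94170

$94,170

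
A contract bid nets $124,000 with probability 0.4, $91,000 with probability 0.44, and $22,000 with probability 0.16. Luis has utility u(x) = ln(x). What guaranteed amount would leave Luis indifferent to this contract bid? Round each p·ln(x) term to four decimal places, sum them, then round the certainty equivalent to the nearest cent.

E[u] = 0.4·ln(124000) + 0.44·ln(91000) + 0.16·ln(22000) = 4.6912 + 5.0242 + 1.5998 = 11.3152
CE = e^11.3152 ≈ 82059.51

$82,059.51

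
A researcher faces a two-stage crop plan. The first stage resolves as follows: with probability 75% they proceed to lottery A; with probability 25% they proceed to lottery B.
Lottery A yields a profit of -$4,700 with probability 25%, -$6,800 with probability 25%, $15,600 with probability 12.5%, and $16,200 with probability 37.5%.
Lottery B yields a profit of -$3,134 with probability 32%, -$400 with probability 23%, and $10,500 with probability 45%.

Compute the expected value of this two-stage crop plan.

EV(A) = 0.25 × (-4700) + 0.25 × (-6800) + 0.125 × 15600 + 0.375 × 16200 = -1175 − 1700 + 1950 + 6075 = 5150
EV(B) = 0.32 × (-3134) + 0.23 × (-400) + 0.45 × 10500 = -1002.88 − 92 + 4725 = 3630.12
Overall = 0.75 × 5150 + 0.25 × 3630.12 = 3862.5 + 907.53 = 4770.03

$4,770.03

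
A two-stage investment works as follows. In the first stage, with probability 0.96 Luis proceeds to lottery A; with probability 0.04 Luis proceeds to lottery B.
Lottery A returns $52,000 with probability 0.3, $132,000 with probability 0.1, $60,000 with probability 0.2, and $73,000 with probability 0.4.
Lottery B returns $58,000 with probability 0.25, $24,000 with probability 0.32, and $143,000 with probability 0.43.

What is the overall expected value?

EV(A) = 0.3 × 52000 + 0.1 × 132000 + 0.2 × 60000 + 0.4 × 73000 = 15600 + 13200 + 12000 + 29200 = 70000
EV(B) = 0.25 × 58000 + 0.32 × 24000 + 0.43 × 143000 = 14500 + 7680 + 61490 = 83670
Overall = 0.96 × 70000 + 0.04 × 83670 = 67200 + 3346.8 = 70546.8

$70,546.80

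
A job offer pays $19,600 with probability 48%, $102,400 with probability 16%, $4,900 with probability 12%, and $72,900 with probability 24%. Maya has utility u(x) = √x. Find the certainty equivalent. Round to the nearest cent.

E[u] = 0.48·√19600 + 0.16·√102400 + 0.12·√4900 + 0.24·√72900 = 0.48·140 + 0.16·320 + 0.12·70 + 0.24·270 = 191.6
CE = (191.6)² = 36710.56

$36,710.56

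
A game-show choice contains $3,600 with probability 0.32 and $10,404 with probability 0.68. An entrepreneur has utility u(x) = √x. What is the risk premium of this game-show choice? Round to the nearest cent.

E[u] = 0.32·√3600 + 0.68·√10404 = 0.32·60 + 0.68·102 = 88.56
CE = (88.56)² = 7842.8736
Risk premium = EV − CE = 8226.72 − 7842.8736 = 383.8464

$383.85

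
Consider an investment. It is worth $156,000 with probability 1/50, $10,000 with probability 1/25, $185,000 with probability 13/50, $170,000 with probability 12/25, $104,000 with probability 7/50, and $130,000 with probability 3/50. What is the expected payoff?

$155,580

EV = 1/50 × 156000 + 1/25 × 10000 + 13/50 × 185000 + 12/25 × 170000 + 7/50 × 104000 + 3/50 × 130000 = 3120 + 400 + 48100 + 81600 + 14560 + 7800 = 155580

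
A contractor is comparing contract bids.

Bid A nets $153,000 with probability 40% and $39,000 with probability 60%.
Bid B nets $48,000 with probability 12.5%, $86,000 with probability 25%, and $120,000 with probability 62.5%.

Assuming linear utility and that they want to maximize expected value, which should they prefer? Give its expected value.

Bid A = 0.4 × 153000 + 0.6 × 39000 = 61200 + 23400 = 84600
Bid B = 0.125 × 48000 + 0.25 × 86000 + 0.625 × 120000 = 6000 + 21500 + 75000 = 102500

Bid B ($102,500)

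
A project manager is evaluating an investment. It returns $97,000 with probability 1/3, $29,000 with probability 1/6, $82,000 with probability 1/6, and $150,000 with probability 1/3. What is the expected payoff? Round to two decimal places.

EV = 1/3 × 97000 + 1/6 × 29000 + 1/6 × 82000 + 1/3 × 150000 = 32333.3333 + 4833.3333 + 13666.6667 + 50000 = 100833.3333

$100,833.33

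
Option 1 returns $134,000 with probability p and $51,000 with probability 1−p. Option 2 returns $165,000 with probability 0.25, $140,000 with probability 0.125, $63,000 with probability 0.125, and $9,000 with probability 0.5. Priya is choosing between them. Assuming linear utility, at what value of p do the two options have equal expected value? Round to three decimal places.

EV(Option 2) = 0.25 × 165000 + 0.125 × 140000 + 0.125 × 63000 + 0.5 × 9000 = 41250 + 17500 + 7875 + 4500 = 71125
p·134000 + (1−p)·51000 = 71125
83000p + 51000 = 71125
p = (71125 − 51000) / 83000

p = 0.242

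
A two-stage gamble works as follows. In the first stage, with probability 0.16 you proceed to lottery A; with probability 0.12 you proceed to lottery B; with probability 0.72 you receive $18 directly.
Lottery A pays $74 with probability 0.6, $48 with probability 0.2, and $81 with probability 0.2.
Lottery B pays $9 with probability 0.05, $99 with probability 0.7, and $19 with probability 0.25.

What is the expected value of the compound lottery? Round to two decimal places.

$33.13

EV(A) = 0.6 × 74 + 0.2 × 48 + 0.2 × 81 = 44.4 + 9.6 + 16.2 = 70.2
EV(B) = 0.05 × 9 + 0.7 × 99 + 0.25 × 19 = 0.45 + 69.3 + 4.75 = 74.5
Branch C: 18 (certain)
Overall = 0.16 × 70.2 + 0.12 × 74.5 + 0.72 × 18 = 11.232 + 8.94 + 12.96 = 33.132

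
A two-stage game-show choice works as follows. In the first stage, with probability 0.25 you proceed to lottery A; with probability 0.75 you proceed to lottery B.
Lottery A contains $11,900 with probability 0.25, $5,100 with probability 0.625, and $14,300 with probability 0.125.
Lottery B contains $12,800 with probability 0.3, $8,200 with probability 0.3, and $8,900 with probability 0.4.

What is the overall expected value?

EV(A) = 0.25 × 11900 + 0.625 × 5100 + 0.125 × 14300 = 2975 + 3187.5 + 1787.5 = 7950
EV(B) = 0.3 × 12800 + 0.3 × 8200 + 0.4 × 8900 = 3840 + 2460 + 3560 = 9860
Overall = 0.25 × 7950 + 0.75 × 9860 = 1987.5 + 7395 = 9382.5

$9,382.50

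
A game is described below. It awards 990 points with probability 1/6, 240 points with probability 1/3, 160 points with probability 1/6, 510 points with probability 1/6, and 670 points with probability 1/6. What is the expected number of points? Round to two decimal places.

EV = 1/6 × 990 + 1/3 × 240 + 1/6 × 160 + 1/6 × 510 + 1/6 × 670 = 165 + 80 + 26.6667 + 85 + 111.6667 = 468.3333

468.33 points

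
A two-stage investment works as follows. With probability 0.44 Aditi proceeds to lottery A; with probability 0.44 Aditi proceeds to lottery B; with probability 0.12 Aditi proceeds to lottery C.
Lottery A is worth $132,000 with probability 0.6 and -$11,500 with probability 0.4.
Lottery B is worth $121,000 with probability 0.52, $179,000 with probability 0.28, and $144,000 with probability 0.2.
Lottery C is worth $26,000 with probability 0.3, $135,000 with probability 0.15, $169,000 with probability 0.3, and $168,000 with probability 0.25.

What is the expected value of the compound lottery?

EV(A) = 0.6 × 132000 + 0.4 × (-11500) = 79200 − 4600 = 74600
EV(B) = 0.52 × 121000 + 0.28 × 179000 + 0.2 × 144000 = 62920 + 50120 + 28800 = 141840
EV(C) = 0.3 × 26000 + 0.15 × 135000 + 0.3 × 169000 + 0.25 × 168000 = 7800 + 20250 + 50700 + 42000 = 120750
Overall = 0.44 × 74600 + 0.44 × 141840 + 0.12 × 120750 = 32824 + 62409.6 + 14490 = 109723.6

$109,723.60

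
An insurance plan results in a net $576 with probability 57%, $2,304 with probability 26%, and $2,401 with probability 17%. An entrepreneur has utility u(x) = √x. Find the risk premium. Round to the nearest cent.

$145.97

E[u] = 0.57·√576 + 0.26·√2304 + 0.17·√2401 = 0.57·24 + 0.26·48 + 0.17·49 = 34.49
CE = (34.49)² = 1189.5601
Risk premium = EV − CE = 1335.53 − 1189.5601 = 145.9699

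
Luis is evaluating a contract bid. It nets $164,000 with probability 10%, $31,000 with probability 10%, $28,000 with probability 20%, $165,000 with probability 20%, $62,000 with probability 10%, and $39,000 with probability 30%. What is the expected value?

$76,000

EV = 0.1 × 164000 + 0.1 × 31000 + 0.2 × 28000 + 0.2 × 165000 + 0.1 × 62000 + 0.3 × 39000 = 16400 + 3100 + 5600 + 33000 + 6200 + 11700 = 76000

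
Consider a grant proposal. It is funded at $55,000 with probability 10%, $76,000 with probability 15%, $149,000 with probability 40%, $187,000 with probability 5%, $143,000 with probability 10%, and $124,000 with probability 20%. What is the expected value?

EV = 0.1 × 55000 + 0.15 × 76000 + 0.4 × 149000 + 0.05 × 187000 + 0.1 × 143000 + 0.2 × 124000 = 5500 + 11400 + 59600 + 9350 + 14300 + 24800 = 124950

$124,950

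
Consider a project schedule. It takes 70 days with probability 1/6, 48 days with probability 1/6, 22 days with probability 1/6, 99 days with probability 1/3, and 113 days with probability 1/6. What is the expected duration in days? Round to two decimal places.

75.17 days

EV = 1/6 × 70 + 1/6 × 48 + 1/6 × 22 + 1/3 × 99 + 1/6 × 113 = 11.6667 + 8 + 3.6667 + 33 + 18.8333 = 75.1667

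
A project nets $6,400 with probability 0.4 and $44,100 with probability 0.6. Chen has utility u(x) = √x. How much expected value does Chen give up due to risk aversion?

$4,056

E[u] = 0.4·√6400 + 0.6·√44100 = 0.4·80 + 0.6·210 = 158
CE = (158)² = 24964
Risk premium = EV − CE = 29020 − 24964 = 4056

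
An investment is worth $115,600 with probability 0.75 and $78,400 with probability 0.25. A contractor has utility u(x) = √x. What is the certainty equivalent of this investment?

$105,625

E[u] = 0.75·√115600 + 0.25·√78400 = 0.75·340 + 0.25·280 = 325
CE = (325)² = 105625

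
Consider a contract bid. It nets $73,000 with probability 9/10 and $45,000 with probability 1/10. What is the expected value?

$70,200

EV = 9/10 × 73000 + 1/10 × 45000 = 65700 + 4500 = 70200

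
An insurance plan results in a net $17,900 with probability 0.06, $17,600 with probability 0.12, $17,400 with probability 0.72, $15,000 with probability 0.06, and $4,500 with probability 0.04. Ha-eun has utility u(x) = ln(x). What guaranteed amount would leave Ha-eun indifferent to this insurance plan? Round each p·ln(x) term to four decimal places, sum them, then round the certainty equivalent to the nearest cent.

$16,387.92

E[u] = 0.06·ln(17900) + 0.12·ln(17600) + 0.72·ln(17400) + 0.06·ln(15000) + 0.04·ln(4500) = 0.5876 + 1.1731 + 7.0302 + 0.5769 + 0.3365 = 9.7043
CE = e^9.7043 ≈ 16387.92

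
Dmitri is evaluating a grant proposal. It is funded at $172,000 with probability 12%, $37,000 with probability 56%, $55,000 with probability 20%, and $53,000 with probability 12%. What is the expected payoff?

$58,720

EV = 0.12 × 172000 + 0.56 × 37000 + 0.2 × 55000 + 0.12 × 53000 = 20640 + 20720 + 11000 + 6360 = 58720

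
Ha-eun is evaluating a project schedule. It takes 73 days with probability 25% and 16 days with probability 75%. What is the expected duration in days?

30.25 days

EV = 0.25 × 73 + 0.75 × 16 = 18.25 + 12 = 30.25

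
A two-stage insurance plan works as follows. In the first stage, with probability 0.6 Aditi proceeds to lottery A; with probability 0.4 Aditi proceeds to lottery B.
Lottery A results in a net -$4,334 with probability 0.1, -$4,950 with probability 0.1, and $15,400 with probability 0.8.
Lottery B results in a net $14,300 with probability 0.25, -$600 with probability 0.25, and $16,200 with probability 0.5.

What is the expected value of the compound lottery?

EV(A) = 0.1 × (-4334) + 0.1 × (-4950) + 0.8 × 15400 = -433.4 − 495 + 12320 = 11391.6
EV(B) = 0.25 × 14300 + 0.25 × (-600) + 0.5 × 16200 = 3575 − 150 + 8100 = 11525
Overall = 0.6 × 11391.6 + 0.4 × 11525 = 6834.96 + 4610 = 11444.96

$11,444.96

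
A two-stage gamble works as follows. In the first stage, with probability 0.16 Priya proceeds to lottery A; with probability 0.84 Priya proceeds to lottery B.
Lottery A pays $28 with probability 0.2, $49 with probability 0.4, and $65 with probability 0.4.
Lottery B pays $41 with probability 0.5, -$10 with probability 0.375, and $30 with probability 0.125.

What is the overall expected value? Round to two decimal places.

$25.41

EV(A) = 0.2 × 28 + 0.4 × 49 + 0.4 × 65 = 5.6 + 19.6 + 26 = 51.2
EV(B) = 0.5 × 41 + 0.375 × (-10) + 0.125 × 30 = 20.5 − 3.75 + 3.75 = 20.5
Overall = 0.16 × 51.2 + 0.84 × 20.5 = 8.192 + 17.22 = 25.412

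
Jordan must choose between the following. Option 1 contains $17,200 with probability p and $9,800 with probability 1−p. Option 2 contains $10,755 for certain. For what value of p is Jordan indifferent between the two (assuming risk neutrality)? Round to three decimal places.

p·17200 + (1−p)·9800 = 10755
7400p + 9800 = 10755
p = (10755 − 9800) / 7400

p = 0.129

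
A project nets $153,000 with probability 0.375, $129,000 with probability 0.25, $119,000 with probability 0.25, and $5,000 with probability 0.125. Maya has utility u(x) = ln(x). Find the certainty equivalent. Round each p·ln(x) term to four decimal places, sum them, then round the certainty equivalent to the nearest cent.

E[u] = 0.375·ln(153000) + 0.25·ln(129000) + 0.25·ln(119000) + 0.125·ln(5000) = 4.4768 + 2.9419 + 2.9217 + 1.0646 = 11.4050
CE = e^11.4050 ≈ 89769.45

$89,769.45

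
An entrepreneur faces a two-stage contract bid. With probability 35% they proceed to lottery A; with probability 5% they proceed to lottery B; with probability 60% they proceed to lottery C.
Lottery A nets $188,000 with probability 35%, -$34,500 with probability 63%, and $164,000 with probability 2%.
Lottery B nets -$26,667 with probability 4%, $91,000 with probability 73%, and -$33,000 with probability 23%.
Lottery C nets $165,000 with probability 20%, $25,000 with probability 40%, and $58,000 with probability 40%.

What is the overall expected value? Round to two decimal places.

$59,179.42

EV(A) = 0.35 × 188000 + 0.63 × (-34500) + 0.02 × 164000 = 65800 − 21735 + 3280 = 47345
EV(B) = 0.04 × (-26667) + 0.73 × 91000 + 0.23 × (-33000) = -1066.68 + 66430 − 7590 = 57773.32
EV(C) = 0.2 × 165000 + 0.4 × 25000 + 0.4 × 58000 = 33000 + 10000 + 23200 = 66200
Overall = 0.35 × 47345 + 0.05 × 57773.32 + 0.6 × 66200 = 16570.75 + 2888.666 + 39720 = 59179.416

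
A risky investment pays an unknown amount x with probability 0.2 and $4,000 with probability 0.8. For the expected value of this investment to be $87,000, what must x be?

0.2·x + 0.8·4000 = 87000
0.2·x = 87000 − 3200 = 83800
x = 83800 / 0.2 = 419000

x = $419,000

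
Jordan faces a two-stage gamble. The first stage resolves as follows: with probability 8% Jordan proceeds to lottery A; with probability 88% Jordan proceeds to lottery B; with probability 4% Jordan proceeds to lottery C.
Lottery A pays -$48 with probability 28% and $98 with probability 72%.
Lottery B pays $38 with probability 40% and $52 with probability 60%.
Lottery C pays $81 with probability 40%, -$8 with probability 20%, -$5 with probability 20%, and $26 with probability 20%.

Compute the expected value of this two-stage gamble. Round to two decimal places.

EV(A) = 0.28 × (-48) + 0.72 × 98 = -13.44 + 70.56 = 57.12
EV(B) = 0.4 × 38 + 0.6 × 52 = 15.2 + 31.2 = 46.4
EV(C) = 0.4 × 81 + 0.2 × (-8) + 0.2 × (-5) + 0.2 × 26 = 32.4 − 1.6 − 1 + 5.2 = 35
Overall = 0.08 × 57.12 + 0.88 × 46.4 + 0.04 × 35 = 4.5696 + 40.832 + 1.4 = 46.8016

$46.80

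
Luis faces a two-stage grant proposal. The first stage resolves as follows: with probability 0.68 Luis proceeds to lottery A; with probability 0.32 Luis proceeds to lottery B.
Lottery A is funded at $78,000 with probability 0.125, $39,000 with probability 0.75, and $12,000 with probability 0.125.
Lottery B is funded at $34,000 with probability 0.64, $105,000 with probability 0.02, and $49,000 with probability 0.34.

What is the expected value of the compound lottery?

$40,506.40

EV(A) = 0.125 × 78000 + 0.75 × 39000 + 0.125 × 12000 = 9750 + 29250 + 1500 = 40500
EV(B) = 0.64 × 34000 + 0.02 × 105000 + 0.34 × 49000 = 21760 + 2100 + 16660 = 40520
Overall = 0.68 × 40500 + 0.32 × 40520 = 27540 + 12966.4 = 40506.4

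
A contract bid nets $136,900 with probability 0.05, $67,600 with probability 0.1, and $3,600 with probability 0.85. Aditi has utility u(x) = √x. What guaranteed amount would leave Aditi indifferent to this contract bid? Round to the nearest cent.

E[u] = 0.05·√136900 + 0.1·√67600 + 0.85·√3600 = 0.05·370 + 0.1·260 + 0.85·60 = 95.5
CE = (95.5)² = 9120.25

$9,120.25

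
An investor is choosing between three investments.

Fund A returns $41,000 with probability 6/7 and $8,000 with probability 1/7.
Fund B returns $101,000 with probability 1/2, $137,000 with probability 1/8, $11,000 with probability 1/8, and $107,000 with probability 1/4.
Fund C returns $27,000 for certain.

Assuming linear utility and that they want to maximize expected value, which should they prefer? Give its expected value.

Fund A = 6/7 × 41000 + 1/7 × 8000 = 35142.8571 + 1142.8571 = 36285.7143
Fund B = 1/2 × 101000 + 1/8 × 137000 + 1/8 × 11000 + 1/4 × 107000 = 50500 + 17125 + 1375 + 26750 = 95750
Fund C: 27000 (certain)

Fund B ($95,750)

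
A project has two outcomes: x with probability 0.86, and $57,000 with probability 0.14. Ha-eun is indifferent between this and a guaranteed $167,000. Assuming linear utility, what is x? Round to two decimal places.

0.86·x + 0.14·57000 = 167000
0.86·x = 167000 − 7980 = 159020
x = 159020 / 0.86 = 184906.9767

x = $184,906.98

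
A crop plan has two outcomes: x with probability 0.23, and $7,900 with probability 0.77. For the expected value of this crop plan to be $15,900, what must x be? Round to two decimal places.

0.23·x + 0.77·7900 = 15900
0.23·x = 15900 − 6083 = 9817
x = 9817 / 0.23 = 42682.6087

x = $42,682.61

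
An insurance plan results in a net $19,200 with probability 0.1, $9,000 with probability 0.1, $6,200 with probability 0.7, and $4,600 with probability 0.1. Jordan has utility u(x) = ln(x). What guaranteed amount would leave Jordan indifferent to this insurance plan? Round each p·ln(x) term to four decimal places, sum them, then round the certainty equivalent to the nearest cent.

E[u] = 0.1·ln(19200) + 0.1·ln(9000) + 0.7·ln(6200) + 0.1·ln(4600) = 0.9863 + 0.9105 + 6.1126 + 0.8434 = 8.8528
CE = e^8.8528 ≈ 6993.94

$6,993.94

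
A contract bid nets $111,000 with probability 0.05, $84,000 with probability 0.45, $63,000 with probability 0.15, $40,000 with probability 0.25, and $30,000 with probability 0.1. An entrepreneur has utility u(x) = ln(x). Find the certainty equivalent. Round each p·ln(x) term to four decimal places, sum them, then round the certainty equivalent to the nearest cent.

$61,144.79

E[u] = 0.05·ln(111000) + 0.45·ln(84000) + 0.15·ln(63000) + 0.25·ln(40000) + 0.1·ln(30000) = 0.5809 + 5.1024 + 1.6576 + 2.6492 + 1.0309 = 11.0210
CE = e^11.0210 ≈ 61144.79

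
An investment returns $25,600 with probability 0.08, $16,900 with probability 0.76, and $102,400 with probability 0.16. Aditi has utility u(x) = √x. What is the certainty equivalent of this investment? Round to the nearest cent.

E[u] = 0.08·√25600 + 0.76·√16900 + 0.16·√102400 = 0.08·160 + 0.76·130 + 0.16·320 = 162.8
CE = (162.8)² = 26503.84

$26,503.84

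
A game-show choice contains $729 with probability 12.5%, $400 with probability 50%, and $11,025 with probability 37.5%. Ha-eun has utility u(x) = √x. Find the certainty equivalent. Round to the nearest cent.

$2,782.56

E[u] = 0.125·√729 + 0.5·√400 + 0.375·√11025 = 0.125·27 + 0.5·20 + 0.375·105 = 52.75
CE = (52.75)² = 2782.5625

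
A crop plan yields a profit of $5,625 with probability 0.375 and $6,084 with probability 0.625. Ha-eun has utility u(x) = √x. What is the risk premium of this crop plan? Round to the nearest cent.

E[u] = 0.375·√5625 + 0.625·√6084 = 0.375·75 + 0.625·78 = 76.875
CE = (76.875)² = 5909.765625
Risk premium = EV − CE = 5911.875 − 5909.765625 = 2.109375

$2.11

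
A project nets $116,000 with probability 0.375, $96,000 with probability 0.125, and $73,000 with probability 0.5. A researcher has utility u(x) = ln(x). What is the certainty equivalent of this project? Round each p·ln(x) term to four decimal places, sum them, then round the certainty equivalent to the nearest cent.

$89,868.25

E[u] = 0.375·ln(116000) + 0.125·ln(96000) + 0.5·ln(73000) = 4.3730 + 1.4340 + 5.5991 = 11.4061
CE = e^11.4061 ≈ 89868.25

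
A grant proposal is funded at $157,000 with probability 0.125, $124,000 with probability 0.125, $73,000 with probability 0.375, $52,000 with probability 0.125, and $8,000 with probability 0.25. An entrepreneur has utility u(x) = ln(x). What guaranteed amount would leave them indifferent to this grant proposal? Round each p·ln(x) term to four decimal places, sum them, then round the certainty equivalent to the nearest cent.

E[u] = 0.125·ln(157000) + 0.125·ln(124000) + 0.375·ln(73000) + 0.125·ln(52000) + 0.25·ln(8000) = 1.4955 + 1.4660 + 4.1993 + 1.3574 + 2.2468 = 10.7650
CE = e^10.7650 ≈ 47334.75

$47,334.75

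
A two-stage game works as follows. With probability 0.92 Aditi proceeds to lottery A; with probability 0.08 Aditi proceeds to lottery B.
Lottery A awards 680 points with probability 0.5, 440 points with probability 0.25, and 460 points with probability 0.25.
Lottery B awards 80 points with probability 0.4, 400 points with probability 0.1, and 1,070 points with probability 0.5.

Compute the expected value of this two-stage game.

EV(A) = 0.5 × 680 + 0.25 × 440 + 0.25 × 460 = 340 + 110 + 115 = 565
EV(B) = 0.4 × 80 + 0.1 × 400 + 0.5 × 1070 = 32 + 40 + 535 = 607
Overall = 0.92 × 565 + 0.08 × 607 = 519.8 + 48.56 = 568.36

568.36 points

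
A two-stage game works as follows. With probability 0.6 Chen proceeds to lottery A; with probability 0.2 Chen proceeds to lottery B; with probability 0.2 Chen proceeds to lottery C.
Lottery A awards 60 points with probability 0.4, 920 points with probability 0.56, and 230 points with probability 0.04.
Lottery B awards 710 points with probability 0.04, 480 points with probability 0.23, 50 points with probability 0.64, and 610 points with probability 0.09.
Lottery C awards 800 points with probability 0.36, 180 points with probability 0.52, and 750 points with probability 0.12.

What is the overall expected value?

EV(A) = 0.4 × 60 + 0.56 × 920 + 0.04 × 230 = 24 + 515.2 + 9.2 = 548.4
EV(B) = 0.04 × 710 + 0.23 × 480 + 0.64 × 50 + 0.09 × 610 = 28.4 + 110.4 + 32 + 54.9 = 225.7
EV(C) = 0.36 × 800 + 0.52 × 180 + 0.12 × 750 = 288 + 93.6 + 90 = 471.6
Overall = 0.6 × 548.4 + 0.2 × 225.7 + 0.2 × 471.6 = 329.04 + 45.14 + 94.32 = 468.5

468.5 points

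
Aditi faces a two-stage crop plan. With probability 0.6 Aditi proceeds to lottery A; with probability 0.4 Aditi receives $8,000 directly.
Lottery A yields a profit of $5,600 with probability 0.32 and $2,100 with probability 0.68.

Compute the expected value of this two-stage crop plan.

$5,132

EV(A) = 0.32 × 5600 + 0.68 × 2100 = 1792 + 1428 = 3220
Branch B: 8000 (certain)
Overall = 0.6 × 3220 + 0.4 × 8000 = 1932 + 3200 = 5132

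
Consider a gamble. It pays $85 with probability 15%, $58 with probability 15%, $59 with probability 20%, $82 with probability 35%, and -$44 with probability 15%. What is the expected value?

EV = 0.15 × 85 + 0.15 × 58 + 0.2 × 59 + 0.35 × 82 + 0.15 × (-44) = 12.75 + 8.7 + 11.8 + 28.7 − 6.6 = 55.35

$55.35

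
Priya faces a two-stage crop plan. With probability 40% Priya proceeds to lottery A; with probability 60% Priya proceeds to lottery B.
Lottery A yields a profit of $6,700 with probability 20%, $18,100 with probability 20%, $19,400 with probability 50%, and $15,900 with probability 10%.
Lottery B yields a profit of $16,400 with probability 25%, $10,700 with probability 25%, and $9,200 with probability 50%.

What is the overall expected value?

$13,325

EV(A) = 0.2 × 6700 + 0.2 × 18100 + 0.5 × 19400 + 0.1 × 15900 = 1340 + 3620 + 9700 + 1590 = 16250
EV(B) = 0.25 × 16400 + 0.25 × 10700 + 0.5 × 9200 = 4100 + 2675 + 4600 = 11375
Overall = 0.4 × 16250 + 0.6 × 11375 = 6500 + 6825 = 13325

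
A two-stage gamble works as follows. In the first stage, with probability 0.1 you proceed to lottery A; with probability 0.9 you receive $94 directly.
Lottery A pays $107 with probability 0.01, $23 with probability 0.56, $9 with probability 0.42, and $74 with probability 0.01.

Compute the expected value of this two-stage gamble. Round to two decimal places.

EV(A) = 0.01 × 107 + 0.56 × 23 + 0.42 × 9 + 0.01 × 74 = 1.07 + 12.88 + 3.78 + 0.74 = 18.47
Branch B: 94 (certain)
Overall = 0.1 × 18.47 + 0.9 × 94 = 1.847 + 84.6 = 86.447

$86.45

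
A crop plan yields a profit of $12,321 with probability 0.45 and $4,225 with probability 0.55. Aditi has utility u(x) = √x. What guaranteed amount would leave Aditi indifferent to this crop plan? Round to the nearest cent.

E[u] = 0.45·√12321 + 0.55·√4225 = 0.45·111 + 0.55·65 = 85.7
CE = (85.7)² = 7344.49

$7,344.49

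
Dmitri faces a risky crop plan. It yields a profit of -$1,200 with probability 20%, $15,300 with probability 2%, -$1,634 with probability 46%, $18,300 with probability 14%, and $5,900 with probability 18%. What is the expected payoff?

$2,938.36

EV = 0.2 × (-1200) + 0.02 × 15300 + 0.46 × (-1634) + 0.14 × 18300 + 0.18 × 5900 = -240 + 306 − 751.64 + 2562 + 1062 = 2938.36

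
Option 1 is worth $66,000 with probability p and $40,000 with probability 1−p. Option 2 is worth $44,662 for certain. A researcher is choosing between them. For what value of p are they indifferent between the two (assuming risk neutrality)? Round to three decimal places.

p = 0.179

p·66000 + (1−p)·40000 = 44662
26000p + 40000 = 44662
p = (44662 − 40000) / 26000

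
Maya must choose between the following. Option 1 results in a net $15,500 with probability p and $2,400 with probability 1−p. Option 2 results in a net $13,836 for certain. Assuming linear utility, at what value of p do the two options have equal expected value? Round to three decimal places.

p·15500 + (1−p)·2400 = 13836
13100p + 2400 = 13836
p = (13836 − 2400) / 13100

p = 0.873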